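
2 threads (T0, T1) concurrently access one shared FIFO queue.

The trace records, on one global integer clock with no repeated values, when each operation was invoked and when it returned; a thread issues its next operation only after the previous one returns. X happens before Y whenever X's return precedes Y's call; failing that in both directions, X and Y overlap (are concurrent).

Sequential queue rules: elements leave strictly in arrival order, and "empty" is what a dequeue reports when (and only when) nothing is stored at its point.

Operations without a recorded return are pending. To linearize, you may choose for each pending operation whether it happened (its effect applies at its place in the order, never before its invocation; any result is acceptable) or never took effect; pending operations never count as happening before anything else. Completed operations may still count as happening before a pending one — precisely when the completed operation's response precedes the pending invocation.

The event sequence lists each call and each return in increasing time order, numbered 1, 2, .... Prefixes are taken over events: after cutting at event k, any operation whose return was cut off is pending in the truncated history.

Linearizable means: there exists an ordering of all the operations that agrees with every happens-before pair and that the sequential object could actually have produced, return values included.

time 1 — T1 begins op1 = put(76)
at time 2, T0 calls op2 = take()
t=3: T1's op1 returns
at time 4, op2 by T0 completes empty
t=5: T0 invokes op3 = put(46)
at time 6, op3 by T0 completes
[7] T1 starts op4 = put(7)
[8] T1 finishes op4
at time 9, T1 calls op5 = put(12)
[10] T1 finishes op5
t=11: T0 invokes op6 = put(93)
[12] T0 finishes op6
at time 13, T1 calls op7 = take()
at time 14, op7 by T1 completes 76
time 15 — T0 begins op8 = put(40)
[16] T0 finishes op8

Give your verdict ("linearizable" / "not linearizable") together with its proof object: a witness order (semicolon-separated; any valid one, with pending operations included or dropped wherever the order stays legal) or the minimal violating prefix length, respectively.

linearizable — witness: op2; op1; op3; op4; op5; op6; op7; op8

after step 1 (op2 take() → empty): queue <>
after step 2 (op1 put(76)): queue <76>
after step 3 (op3 put(46)): queue <76,46>
after step 4 (op4 put(7)): queue <76,46,7>
after step 5 (op5 put(12)): queue <76,46,7,12>
after step 6 (op6 put(93)): queue <76,46,7,12,93>
after step 7 (op7 take() → 76): queue <46,7,12,93>
after step 8 (op8 put(40)): queue <46,7,12,93,40>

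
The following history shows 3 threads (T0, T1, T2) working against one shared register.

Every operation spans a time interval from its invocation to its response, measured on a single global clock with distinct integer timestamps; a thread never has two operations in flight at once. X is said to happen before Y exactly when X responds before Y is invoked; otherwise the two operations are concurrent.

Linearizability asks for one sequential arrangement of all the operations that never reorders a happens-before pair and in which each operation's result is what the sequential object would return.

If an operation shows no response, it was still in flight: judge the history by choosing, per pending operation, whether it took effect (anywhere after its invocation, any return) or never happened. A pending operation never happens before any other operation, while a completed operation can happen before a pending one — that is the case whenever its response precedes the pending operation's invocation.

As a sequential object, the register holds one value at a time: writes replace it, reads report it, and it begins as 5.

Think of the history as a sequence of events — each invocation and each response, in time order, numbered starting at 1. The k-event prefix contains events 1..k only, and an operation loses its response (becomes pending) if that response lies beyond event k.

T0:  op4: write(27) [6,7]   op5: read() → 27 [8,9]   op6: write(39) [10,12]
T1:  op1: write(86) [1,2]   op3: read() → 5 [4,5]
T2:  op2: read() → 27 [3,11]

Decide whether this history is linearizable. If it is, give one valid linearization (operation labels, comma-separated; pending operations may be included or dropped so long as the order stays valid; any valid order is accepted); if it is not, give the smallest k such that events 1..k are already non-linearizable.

already the first 5 events (up to op3's response at time 5) admit no linearization; the first 4 still do
the sole real-time-consistent order of 2 completed operations fails the register replay
every completion of the 1 pending operation (op2) was checked; none linearizes
take op1, op3 (pending dropped): step 2 already fails, because op3 read() → 5 cannot occur there

not linearizable — minimal violating prefix: 5 events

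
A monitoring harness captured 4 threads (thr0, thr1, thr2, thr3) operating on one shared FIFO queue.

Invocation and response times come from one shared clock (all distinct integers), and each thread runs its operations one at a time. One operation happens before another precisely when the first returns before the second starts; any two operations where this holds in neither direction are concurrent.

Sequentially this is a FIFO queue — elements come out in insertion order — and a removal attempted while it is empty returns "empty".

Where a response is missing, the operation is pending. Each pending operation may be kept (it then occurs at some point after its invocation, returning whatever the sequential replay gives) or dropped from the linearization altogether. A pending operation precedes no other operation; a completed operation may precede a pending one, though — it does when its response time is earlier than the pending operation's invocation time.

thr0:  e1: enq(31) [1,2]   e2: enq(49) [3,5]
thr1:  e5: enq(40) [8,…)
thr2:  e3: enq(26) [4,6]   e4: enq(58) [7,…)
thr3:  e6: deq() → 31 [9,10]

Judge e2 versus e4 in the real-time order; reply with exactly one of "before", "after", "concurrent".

e2 spans [3,5], e4 spans [7,…)
resp(e2)=5 < inv(e4)=7

before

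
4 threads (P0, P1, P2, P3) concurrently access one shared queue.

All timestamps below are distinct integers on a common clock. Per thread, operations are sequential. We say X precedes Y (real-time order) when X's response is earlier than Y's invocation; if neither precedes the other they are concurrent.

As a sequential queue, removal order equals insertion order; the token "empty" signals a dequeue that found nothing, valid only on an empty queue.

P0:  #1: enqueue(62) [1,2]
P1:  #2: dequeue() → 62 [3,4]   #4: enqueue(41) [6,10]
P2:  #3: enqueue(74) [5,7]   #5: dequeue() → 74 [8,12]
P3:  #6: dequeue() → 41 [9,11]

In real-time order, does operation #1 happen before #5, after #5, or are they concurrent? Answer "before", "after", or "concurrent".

before

#1 spans [1,2], #5 spans [8,12]
resp(#1)=2 < inv(#5)=8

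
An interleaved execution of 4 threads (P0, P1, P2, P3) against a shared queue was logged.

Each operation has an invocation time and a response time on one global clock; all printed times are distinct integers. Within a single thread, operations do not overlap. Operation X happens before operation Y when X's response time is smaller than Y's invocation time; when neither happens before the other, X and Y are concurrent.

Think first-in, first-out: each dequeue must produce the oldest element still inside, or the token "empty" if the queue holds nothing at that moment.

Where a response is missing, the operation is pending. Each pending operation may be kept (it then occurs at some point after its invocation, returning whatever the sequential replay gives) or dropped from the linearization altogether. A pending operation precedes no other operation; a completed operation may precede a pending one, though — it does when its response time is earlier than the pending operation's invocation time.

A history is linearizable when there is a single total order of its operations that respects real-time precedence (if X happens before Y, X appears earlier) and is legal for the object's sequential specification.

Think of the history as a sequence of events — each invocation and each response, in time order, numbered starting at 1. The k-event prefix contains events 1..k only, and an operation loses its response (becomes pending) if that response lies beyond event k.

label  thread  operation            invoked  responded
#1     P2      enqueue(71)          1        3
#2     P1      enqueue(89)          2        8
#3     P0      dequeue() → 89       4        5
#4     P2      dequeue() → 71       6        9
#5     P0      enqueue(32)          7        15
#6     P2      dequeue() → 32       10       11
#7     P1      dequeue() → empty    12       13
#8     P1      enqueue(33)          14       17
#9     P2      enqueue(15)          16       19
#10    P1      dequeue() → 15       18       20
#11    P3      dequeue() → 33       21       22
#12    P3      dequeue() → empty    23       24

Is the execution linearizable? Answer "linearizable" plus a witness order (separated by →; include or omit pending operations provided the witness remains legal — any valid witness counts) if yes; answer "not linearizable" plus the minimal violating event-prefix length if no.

step 1: #2 enqueue(89) — queue <89>
step 2: #1 enqueue(71) — queue <89,71>
step 3: #3 dequeue() → 89 — queue <71>
step 4: #4 dequeue() → 71 — queue <>
step 5: #5 enqueue(32) — queue <32>
step 6: #6 dequeue() → 32 — queue <>
step 7: #7 dequeue() → empty — queue <>
step 8: #9 enqueue(15) — queue <15>
step 9: #8 enqueue(33) — queue <15,33>
step 10: #10 dequeue() → 15 — queue <33>
step 11: #11 dequeue() → 33 — queue <>
step 12: #12 dequeue() → empty — queue <>

linearizable — witness: #2 → #1 → #3 → #4 → #5 → #6 → #7 → #9 → #8 → #10 → #11 → #12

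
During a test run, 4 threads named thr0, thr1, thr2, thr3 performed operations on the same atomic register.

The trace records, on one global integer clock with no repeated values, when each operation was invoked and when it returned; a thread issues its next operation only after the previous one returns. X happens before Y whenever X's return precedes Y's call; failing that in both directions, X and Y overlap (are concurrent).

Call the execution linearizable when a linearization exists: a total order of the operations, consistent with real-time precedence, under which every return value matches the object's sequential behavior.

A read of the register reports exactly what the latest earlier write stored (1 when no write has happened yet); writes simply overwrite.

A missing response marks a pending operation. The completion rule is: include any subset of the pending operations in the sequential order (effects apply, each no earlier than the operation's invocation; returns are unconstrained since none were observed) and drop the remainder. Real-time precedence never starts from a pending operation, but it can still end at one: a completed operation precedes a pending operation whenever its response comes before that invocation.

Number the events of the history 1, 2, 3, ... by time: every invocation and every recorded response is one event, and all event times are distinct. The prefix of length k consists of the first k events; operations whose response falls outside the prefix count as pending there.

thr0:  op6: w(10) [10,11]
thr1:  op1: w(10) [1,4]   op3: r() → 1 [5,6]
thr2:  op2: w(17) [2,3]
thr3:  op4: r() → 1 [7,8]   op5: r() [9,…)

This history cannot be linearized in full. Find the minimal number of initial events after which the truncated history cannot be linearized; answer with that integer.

a valid linearization of events 1..5 exists, for instance op1, op2:
step 1: op1 w(10) — value 10
step 2: op2 w(17) — value 17
adding event 6 (op3 responds at 6) leaves no legal real-time order
for example op1, op2, op3 fails at step 3: op3 r() → 1 is not legal there
for example op2, op1, op3 fails at step 3: op3 r() → 1 is not legal there

6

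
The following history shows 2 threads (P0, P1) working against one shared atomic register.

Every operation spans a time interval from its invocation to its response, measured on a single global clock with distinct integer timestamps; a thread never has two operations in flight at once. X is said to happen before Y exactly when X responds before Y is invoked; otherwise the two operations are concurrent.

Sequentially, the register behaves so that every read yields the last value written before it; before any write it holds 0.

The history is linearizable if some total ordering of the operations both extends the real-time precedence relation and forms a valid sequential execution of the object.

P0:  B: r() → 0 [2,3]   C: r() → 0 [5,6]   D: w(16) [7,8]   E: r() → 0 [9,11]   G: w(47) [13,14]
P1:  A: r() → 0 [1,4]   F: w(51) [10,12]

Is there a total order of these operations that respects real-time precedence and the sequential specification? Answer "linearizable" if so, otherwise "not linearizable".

not linearizable

through event 10 a valid linearization exists; event 11 (E responding at time 11) ends that
real-time-consistent orders of the 5 completed operations: 2 — all fail the atomic register replay
every completion of the 1 pending operation (F) was checked; none linearizes
for example A, B, C, D, E (pending dropped) fails at step 5: E r() → 0 is not legal there
for example B, A, C, D, E (pending dropped) fails at step 5: E r() → 0 is not legal there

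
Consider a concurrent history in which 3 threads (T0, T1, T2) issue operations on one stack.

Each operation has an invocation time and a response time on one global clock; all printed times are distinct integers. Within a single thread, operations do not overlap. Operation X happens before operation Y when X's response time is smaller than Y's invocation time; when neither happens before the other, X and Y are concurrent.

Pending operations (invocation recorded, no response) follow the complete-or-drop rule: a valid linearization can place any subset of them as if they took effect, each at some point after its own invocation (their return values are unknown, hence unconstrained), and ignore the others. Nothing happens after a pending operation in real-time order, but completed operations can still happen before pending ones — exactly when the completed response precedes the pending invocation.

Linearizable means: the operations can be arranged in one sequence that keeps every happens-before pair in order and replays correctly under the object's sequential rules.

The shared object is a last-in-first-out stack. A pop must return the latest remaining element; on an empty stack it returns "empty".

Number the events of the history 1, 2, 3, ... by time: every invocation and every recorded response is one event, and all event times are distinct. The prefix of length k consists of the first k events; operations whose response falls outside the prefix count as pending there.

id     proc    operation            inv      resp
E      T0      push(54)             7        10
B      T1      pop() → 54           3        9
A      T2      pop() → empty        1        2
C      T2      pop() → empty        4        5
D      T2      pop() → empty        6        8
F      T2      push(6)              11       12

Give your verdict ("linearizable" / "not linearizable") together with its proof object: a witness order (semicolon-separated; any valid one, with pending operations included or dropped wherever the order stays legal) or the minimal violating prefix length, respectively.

linearizable — witness: A; C; D; E; B; F

1. A pop() → empty, leaving stack <>
2. C pop() → empty, leaving stack <>
3. D pop() → empty, leaving stack <>
4. E push(54), leaving stack <54>
5. B pop() → 54, leaving stack <>
6. F push(6), leaving stack <6>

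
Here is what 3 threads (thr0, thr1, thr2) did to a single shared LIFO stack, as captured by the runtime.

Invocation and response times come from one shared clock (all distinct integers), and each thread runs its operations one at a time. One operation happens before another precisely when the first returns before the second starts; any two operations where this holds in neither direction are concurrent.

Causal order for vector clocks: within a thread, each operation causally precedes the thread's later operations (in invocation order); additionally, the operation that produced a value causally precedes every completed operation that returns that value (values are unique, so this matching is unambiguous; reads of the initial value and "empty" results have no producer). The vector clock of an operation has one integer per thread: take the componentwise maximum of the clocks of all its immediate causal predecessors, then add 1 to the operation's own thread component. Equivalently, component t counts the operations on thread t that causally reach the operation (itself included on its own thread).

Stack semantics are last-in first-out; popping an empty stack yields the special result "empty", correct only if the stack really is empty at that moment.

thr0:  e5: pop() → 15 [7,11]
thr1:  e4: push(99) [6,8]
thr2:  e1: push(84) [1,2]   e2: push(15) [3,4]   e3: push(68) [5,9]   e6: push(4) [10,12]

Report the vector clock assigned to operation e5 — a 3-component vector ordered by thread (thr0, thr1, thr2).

(1, 0, 2)

root op e1, invoked 1: fresh clock plus thr2's own tick → (0, 0, 1)
root op e4, invoked 6: fresh clock plus thr1's own tick → (0, 1, 0)
e2, invoked 3, takes VC(e1)=(0, 0, 1) under max, adds 1 for thr2 → (0, 0, 2)
e3, invoked 5, takes VC(e2)=(0, 0, 2) under max, adds 1 for thr2 → (0, 0, 3)
e5, invoked 7, takes VC(e2)=(0, 0, 2) under max, adds 1 for thr0 → (1, 0, 2)
e6, invoked 10, takes VC(e3)=(0, 0, 3) under max, adds 1 for thr2 → (0, 0, 4)
target: VC(e5) = (1, 0, 2)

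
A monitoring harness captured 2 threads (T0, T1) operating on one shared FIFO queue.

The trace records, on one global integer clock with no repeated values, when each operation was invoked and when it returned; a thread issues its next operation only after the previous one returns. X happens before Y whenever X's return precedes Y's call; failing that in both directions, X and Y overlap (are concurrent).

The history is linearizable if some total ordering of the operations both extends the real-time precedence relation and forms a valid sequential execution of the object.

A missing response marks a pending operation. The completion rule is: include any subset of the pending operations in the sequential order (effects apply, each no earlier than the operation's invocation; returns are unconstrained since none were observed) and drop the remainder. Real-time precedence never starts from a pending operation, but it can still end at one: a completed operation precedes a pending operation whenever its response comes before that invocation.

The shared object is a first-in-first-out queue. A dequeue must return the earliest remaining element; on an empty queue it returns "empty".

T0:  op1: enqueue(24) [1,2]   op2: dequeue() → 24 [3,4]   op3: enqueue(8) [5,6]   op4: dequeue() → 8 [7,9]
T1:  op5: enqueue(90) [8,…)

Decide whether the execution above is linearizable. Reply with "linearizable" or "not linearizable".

linearizable

a witness: op1, op2, op3, op4
1. op1 enqueue(24), leaving queue <24>
2. op2 dequeue() → 24, leaving queue <>
3. op3 enqueue(8), leaving queue <8>
4. op4 dequeue() → 8, leaving queue <>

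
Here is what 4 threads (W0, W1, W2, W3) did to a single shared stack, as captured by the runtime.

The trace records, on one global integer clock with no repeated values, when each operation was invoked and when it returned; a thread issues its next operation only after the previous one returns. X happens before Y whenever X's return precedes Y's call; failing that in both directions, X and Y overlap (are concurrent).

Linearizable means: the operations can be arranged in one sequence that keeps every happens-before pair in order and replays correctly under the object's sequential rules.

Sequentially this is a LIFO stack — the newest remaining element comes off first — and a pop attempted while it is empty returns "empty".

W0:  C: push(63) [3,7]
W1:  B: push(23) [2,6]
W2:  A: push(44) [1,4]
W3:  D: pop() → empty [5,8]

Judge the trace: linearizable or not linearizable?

not linearizable

the violation lands at event 8, D's response at time 8: events 1..7 linearize, events 1..8 do not
4 completed operations, 12 real-time-consistent orders — every stack replay fails
one such order, A, B, C, D, breaks at step 4 where D pop() → empty is illegal
one such order, A, B, D, C, breaks at step 3 where D pop() → empty is illegal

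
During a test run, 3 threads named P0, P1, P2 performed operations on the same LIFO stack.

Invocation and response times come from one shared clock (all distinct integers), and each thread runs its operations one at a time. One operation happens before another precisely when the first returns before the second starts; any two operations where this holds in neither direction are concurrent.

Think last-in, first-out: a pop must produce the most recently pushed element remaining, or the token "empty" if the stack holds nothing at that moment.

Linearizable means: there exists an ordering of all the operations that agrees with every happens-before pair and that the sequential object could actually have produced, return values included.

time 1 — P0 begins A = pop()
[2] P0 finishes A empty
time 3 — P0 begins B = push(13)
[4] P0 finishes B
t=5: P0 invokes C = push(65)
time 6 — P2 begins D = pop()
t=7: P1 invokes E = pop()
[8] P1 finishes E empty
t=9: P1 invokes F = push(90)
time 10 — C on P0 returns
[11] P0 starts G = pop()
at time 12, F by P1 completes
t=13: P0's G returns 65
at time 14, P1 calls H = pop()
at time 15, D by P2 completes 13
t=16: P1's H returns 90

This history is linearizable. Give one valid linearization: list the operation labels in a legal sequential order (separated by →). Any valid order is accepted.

after step 1 (A pop() → empty): stack <>
after step 2 (B push(13)): stack <13>
after step 3 (D pop() → 13): stack <>
after step 4 (E pop() → empty): stack <>
after step 5 (C push(65)): stack <65>
after step 6 (G pop() → 65): stack <>
after step 7 (F push(90)): stack <90>
after step 8 (H pop() → 90): stack <>

A → B → D → E → C → G → F → H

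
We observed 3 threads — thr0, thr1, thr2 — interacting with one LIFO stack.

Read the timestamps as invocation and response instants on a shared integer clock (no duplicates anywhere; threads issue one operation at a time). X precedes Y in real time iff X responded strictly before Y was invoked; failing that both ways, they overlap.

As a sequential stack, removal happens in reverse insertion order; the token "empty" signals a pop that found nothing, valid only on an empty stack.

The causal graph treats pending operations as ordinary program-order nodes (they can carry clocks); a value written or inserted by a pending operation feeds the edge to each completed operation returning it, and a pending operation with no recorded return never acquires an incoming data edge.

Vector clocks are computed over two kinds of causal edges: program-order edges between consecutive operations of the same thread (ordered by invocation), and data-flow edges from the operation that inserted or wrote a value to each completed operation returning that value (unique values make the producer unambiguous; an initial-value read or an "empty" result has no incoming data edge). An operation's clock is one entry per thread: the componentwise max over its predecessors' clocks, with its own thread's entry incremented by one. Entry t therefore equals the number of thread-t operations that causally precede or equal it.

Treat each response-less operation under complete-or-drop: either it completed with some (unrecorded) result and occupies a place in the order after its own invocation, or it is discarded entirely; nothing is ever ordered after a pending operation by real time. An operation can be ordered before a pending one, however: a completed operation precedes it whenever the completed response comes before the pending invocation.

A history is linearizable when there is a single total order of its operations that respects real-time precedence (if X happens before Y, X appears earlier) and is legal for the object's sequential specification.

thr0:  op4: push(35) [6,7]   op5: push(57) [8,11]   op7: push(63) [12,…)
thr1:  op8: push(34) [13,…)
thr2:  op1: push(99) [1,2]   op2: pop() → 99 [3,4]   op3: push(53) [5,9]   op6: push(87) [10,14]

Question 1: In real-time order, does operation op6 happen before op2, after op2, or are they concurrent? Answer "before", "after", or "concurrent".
after

op6 spans [10,14], op2 spans [3,4]
resp(op2)=4 < inv(op6)=10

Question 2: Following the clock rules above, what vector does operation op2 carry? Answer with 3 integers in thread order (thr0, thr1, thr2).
(0, 0, 2)

op1, invoked 1, has no incoming edges; only thr2's bump applies → (0, 0, 1)
op8, invoked 13, has no incoming edges; only thr1's bump applies → (0, 1, 0)
op4, invoked 6, has no incoming edges; only thr0's bump applies → (1, 0, 0)
op2, invoked 3, takes VC(op1)=(0, 0, 1) under max, adds 1 for thr2 → (0, 0, 2)
op5, invoked 8, takes VC(op4)=(1, 0, 0) under max, adds 1 for thr0 → (2, 0, 0)
op3, invoked 5, takes VC(op2)=(0, 0, 2) under max, adds 1 for thr2 → (0, 0, 3)
op7, invoked 12, takes VC(op5)=(2, 0, 0) under max, adds 1 for thr0 → (3, 0, 0)
op6, invoked 10, takes VC(op3)=(0, 0, 3) under max, adds 1 for thr2 → (0, 0, 4)
target: VC(op2) = (0, 0, 2)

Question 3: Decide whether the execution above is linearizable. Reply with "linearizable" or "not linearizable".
linearizable

a witness: op1, op2, op3, op4, op5, op6
after step 1 (op1 push(99)): stack <99>
after step 2 (op2 pop() → 99): stack <>
after step 3 (op3 push(53)): stack <53>
after step 4 (op4 push(35)): stack <53,35>
after step 5 (op5 push(57)): stack <53,35,57>
after step 6 (op6 push(87)): stack <53,35,57,87>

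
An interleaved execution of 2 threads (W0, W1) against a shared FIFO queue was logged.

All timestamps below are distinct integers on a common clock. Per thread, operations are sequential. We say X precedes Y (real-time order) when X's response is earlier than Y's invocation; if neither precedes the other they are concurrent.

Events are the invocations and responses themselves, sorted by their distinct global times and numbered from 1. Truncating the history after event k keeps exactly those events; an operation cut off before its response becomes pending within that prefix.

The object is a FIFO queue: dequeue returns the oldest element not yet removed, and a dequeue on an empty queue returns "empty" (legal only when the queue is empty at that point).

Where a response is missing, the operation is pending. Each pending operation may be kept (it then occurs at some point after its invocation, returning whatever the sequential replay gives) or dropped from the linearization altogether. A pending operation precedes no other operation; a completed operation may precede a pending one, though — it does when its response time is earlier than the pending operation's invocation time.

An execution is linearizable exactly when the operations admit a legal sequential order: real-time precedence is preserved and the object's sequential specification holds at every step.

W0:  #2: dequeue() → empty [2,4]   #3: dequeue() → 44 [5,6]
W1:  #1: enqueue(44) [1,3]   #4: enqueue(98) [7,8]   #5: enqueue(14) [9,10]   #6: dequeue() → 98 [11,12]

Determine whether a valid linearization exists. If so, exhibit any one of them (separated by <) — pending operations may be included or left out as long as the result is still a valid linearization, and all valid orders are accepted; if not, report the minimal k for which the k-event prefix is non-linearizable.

linearizable — witness: #2 < #1 < #3 < #4 < #5 < #6

after step 1 (#2 dequeue() → empty): queue <>
after step 2 (#1 enqueue(44)): queue <44>
after step 3 (#3 dequeue() → 44): queue <>
after step 4 (#4 enqueue(98)): queue <98>
after step 5 (#5 enqueue(14)): queue <98,14>
after step 6 (#6 dequeue() → 98): queue <14>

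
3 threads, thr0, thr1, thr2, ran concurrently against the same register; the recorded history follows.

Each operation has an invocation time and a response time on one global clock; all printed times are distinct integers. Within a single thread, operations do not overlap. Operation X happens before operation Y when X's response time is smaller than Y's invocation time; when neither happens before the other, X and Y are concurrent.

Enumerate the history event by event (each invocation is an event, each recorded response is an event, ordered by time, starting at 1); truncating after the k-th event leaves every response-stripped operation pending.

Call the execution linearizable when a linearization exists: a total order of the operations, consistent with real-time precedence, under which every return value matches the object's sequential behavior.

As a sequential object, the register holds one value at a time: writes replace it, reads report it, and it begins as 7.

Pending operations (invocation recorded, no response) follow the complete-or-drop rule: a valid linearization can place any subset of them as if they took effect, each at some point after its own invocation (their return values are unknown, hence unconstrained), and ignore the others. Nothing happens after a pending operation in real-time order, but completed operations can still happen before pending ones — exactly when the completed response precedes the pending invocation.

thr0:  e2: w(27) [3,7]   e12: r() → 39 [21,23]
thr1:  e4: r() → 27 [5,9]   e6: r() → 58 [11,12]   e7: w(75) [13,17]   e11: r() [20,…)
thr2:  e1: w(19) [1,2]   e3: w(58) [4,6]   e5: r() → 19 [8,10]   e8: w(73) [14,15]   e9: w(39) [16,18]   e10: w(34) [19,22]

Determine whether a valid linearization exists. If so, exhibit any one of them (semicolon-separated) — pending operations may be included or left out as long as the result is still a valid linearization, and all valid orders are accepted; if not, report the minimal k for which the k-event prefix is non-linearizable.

events 1..9 are fine; event 10 — the response of e5 at time 10 — makes the prefix non-linearizable
the 5 completed operations admit 8 real-time orders; each fails the register replay
sample order e1, e2, e3, e4, e5 stalls at step 4 — e4 r() → 27 has no legal effect
sample order e1, e2, e3, e5, e4 stalls at step 4 — e5 r() → 19 has no legal effect

not linearizable — minimal violating prefix: 10 events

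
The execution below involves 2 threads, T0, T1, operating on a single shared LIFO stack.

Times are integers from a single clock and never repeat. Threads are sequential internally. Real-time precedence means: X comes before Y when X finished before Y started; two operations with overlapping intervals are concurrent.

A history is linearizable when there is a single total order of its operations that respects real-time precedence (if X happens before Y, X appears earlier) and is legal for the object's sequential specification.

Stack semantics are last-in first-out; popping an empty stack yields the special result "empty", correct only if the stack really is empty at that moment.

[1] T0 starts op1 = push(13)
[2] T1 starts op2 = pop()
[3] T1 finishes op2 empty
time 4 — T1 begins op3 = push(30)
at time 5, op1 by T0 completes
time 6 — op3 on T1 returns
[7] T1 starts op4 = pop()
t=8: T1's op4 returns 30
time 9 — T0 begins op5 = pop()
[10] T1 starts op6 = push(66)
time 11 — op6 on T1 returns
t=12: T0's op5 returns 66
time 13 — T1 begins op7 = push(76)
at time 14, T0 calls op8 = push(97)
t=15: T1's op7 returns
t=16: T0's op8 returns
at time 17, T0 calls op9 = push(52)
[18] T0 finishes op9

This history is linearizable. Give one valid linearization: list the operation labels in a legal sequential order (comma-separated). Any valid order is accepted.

1. op2 pop() → empty, leaving stack <>
2. op1 push(13), leaving stack <13>
3. op3 push(30), leaving stack <13,30>
4. op4 pop() → 30, leaving stack <13>
5. op6 push(66), leaving stack <13,66>
6. op5 pop() → 66, leaving stack <13>
7. op7 push(76), leaving stack <13,76>
8. op8 push(97), leaving stack <13,76,97>
9. op9 push(52), leaving stack <13,76,97,52>

op2, op1, op3, op4, op6, op5, op7, op8, op9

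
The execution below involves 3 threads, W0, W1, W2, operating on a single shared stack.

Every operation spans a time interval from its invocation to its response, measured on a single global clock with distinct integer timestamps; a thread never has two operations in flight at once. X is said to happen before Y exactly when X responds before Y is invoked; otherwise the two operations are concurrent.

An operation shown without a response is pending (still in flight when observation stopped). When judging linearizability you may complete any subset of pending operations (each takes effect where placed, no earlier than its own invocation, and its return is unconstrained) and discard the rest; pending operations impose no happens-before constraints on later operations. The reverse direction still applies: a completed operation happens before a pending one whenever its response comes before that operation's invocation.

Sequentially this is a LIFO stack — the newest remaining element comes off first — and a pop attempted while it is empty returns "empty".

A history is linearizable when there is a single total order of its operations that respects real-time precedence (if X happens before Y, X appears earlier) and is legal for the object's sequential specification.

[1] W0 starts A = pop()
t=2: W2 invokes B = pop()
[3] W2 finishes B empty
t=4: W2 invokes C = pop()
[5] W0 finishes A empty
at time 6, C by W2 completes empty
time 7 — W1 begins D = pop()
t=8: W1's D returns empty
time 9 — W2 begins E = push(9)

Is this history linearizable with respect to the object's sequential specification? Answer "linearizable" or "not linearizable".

one valid linearization: A, B, C, D
step 1: A pop() → empty — stack <>
step 2: B pop() → empty — stack <>
step 3: C pop() → empty — stack <>
step 4: D pop() → empty — stack <>

linearizable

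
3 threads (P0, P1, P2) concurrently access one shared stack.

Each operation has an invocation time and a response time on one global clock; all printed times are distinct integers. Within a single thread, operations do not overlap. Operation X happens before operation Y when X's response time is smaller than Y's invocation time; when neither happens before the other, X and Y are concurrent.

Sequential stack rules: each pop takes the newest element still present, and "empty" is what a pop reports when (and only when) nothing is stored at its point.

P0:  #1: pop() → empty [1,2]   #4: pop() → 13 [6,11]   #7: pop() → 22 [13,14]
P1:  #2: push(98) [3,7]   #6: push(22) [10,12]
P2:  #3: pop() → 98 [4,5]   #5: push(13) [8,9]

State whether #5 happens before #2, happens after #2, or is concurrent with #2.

#5 spans [8,9], #2 spans [3,7]
resp(#2)=7 < inv(#5)=8

after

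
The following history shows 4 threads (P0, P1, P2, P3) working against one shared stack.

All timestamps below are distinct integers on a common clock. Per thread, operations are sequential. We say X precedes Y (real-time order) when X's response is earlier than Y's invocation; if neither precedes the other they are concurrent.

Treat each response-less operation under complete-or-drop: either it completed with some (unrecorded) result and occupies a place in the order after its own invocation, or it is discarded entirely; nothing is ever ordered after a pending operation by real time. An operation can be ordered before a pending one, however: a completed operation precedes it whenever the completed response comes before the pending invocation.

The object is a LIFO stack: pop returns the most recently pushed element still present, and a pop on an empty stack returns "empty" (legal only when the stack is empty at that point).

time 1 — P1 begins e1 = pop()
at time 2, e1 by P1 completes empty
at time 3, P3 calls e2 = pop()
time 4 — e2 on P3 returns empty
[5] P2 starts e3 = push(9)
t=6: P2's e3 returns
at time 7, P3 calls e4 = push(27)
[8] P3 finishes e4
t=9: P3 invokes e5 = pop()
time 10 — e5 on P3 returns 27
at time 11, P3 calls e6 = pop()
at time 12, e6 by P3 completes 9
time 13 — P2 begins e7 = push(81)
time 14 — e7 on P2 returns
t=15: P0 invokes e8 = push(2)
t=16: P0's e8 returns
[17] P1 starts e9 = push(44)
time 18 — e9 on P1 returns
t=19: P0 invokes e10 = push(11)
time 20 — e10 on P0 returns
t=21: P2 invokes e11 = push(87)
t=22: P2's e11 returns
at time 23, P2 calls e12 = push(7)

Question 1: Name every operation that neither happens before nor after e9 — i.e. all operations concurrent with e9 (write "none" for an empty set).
none

e9 spans [17,18]; an op avoiding the whole window 17..18 is ordered, any other is concurrent
e1 [1,2]: before
e2 [3,4]: before
e3 [5,6]: before
e4 [7,8]: before
e5 [9,10]: before
e6 [11,12]: before
e7 [13,14]: before
e8 [15,16]: before
e10 [19,20]: after
e11 [21,22]: after
e12 [23,…): after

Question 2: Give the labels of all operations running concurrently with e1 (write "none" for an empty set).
none

e1 spans [1,2]: anything still running between times 1 and 2 counts as concurrent
e2 [3,4]: after
e3 [5,6]: after
e4 [7,8]: after
e5 [9,10]: after
e6 [11,12]: after
e7 [13,14]: after
e8 [15,16]: after
e9 [17,18]: after
e10 [19,20]: after
e11 [21,22]: after
e12 [23,…): after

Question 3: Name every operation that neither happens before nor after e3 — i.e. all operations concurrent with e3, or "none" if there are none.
none

concurrent with e3 ([5,6]): every op whose interval crosses 5..6
e1 [1,2]: before
e2 [3,4]: before
e4 [7,8]: after
e5 [9,10]: after
e6 [11,12]: after
e7 [13,14]: after
e8 [15,16]: after
e9 [17,18]: after
e10 [19,20]: after
e11 [21,22]: after
e12 [23,…): after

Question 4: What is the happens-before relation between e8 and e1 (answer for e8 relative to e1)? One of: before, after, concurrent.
after

e8 spans [15,16], e1 spans [1,2]
resp(e1)=2 < inv(e8)=15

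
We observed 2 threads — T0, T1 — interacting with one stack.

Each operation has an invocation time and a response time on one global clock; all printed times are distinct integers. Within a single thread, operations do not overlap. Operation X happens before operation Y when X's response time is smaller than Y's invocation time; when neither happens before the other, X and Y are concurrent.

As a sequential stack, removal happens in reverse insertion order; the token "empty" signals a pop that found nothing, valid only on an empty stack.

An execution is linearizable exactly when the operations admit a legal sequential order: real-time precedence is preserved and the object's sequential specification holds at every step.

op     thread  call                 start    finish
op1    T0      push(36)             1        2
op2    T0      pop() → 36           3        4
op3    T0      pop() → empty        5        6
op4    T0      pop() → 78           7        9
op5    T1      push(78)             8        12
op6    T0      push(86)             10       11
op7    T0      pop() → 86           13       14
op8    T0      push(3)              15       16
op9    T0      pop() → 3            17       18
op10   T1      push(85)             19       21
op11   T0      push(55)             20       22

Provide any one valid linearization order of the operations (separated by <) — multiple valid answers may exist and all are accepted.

op1 < op2 < op3 < op5 < op4 < op6 < op7 < op8 < op9 < op10 < op11

after step 1 (op1 push(36)): stack <36>
after step 2 (op2 pop() → 36): stack <>
after step 3 (op3 pop() → empty): stack <>
after step 4 (op5 push(78)): stack <78>
after step 5 (op4 pop() → 78): stack <>
after step 6 (op6 push(86)): stack <86>
after step 7 (op7 pop() → 86): stack <>
after step 8 (op8 push(3)): stack <3>
after step 9 (op9 pop() → 3): stack <>
after step 10 (op10 push(85)): stack <85>
after step 11 (op11 push(55)): stack <85,55>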